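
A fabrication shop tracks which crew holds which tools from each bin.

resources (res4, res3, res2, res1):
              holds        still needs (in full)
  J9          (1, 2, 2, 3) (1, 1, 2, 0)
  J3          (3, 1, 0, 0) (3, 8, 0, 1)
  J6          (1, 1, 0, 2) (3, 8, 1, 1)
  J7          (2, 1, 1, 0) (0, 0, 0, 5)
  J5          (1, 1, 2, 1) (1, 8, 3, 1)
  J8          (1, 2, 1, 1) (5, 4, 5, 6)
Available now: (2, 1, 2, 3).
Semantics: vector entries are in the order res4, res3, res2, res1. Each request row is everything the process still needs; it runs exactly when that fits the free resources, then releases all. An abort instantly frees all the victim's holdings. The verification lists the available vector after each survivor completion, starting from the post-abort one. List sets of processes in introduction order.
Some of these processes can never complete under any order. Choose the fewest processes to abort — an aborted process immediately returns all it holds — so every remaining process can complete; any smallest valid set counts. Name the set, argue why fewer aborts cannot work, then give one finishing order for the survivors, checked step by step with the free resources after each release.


Minimum abort set: J3 and J5.
Key observation: the deadlocked J6 becomes finishable only because J3 and J5 released (4, 2, 2, 1); it completes at step 4 below.
No one abort is enough; case by case: J9 alone leaves J3 blocked (short on res3); J3 alone leaves J6 blocked (short on res3); J6 alone leaves J3 blocked (short on res3); J7 alone leaves J3 blocked (short on res3); J5 alone leaves J3 blocked (short on res3); J8 alone leaves J3 blocked (short on res3).
The survivors complete as J9, J8, J7, J6. Step-by-step check (starting from the post-abort pool):
  pool = (6, 3, 4, 4)
  run J9 (needs (1, 1, 2, 0), free (6, 3, 4, 4)); after release of (1, 2, 2, 3) the pool is (7, 5, 6, 7)
  run J8 (needs (5, 4, 5, 6), free (7, 5, 6, 7)); after release of (1, 2, 1, 1) the pool is (8, 7, 7, 8)
  run J7 (needs (0, 0, 0, 5), free (8, 7, 7, 8)); after release of (2, 1, 1, 0) the pool is (10, 8, 8, 8)
  run J6 (needs (3, 8, 1, 1), free (10, 8, 8, 8)); after release of (1, 1, 0, 2) the pool is (11, 9, 8, 10)


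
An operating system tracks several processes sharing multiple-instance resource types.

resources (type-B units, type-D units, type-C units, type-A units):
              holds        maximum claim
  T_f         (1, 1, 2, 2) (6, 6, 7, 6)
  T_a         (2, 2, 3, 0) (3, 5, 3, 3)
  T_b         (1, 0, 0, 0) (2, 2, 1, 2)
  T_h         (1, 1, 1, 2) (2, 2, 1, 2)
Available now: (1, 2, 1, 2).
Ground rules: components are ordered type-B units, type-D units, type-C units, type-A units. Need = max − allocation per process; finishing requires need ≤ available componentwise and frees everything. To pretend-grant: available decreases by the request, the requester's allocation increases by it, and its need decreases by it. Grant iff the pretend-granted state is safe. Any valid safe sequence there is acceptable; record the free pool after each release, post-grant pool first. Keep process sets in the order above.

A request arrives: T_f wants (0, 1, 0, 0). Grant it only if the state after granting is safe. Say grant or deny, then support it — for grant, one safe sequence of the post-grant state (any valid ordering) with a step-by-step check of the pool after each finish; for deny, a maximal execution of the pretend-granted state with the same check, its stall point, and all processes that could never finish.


DENY — the pretend-granted state is unsafe.
Key observation: once T_h, T_b finish, the pool peaks at (3, 2, 2, 4) — and every remaining process still needs more type-D units than that.
On the post-grant state, T_h, T_b is a maximal run — nothing extends it. Step-by-step check:
  pool = (1, 1, 1, 2)
  T_h needs (1, 1, 0, 0) <= (1, 1, 1, 2) -> finishes; pool += (1, 1, 1, 2) = (2, 2, 2, 4)
  T_b needs (1, 2, 1, 2) <= (2, 2, 2, 4) -> finishes; pool += (1, 0, 0, 0) = (3, 2, 2, 4)
  blocked: T_f wants (5, 4, 5, 4), pool (3, 2, 2, 4) — not enough type-B units, type-D units and type-C units
  blocked: T_a wants (1, 3, 0, 3), pool (3, 2, 2, 4) — not enough type-D units
Post-grant, the permanently blocked set is T_f and T_a.


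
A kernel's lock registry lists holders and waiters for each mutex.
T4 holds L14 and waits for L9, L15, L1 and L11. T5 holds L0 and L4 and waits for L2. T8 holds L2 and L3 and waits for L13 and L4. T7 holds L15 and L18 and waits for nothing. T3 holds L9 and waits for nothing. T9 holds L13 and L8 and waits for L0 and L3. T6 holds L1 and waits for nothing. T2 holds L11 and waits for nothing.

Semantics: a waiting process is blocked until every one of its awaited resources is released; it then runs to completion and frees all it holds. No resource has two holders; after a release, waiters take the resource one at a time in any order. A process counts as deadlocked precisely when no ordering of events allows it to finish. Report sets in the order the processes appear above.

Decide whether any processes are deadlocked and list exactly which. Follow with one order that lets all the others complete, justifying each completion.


The deadlocked set is T5, T8 and T9.
Key observation: along T5 -> T8 -> T5, each member waits on what the next one holds — a deadlock; T9 is caught in further circular waits.
A valid finishing order for the others: T7, T2, T3, T6, T4.
Step-by-step check:
  T7 waits on nothing -> runs at once and releases L15 and L18
  T2 waits on nothing -> runs at once and releases L11
  T3 waits on nothing -> runs at once and releases L9
  T6 waits on nothing -> runs at once and releases L1
  run T4 (all its waits — L9, L15, L1 and L11 — are resolved); releases L14


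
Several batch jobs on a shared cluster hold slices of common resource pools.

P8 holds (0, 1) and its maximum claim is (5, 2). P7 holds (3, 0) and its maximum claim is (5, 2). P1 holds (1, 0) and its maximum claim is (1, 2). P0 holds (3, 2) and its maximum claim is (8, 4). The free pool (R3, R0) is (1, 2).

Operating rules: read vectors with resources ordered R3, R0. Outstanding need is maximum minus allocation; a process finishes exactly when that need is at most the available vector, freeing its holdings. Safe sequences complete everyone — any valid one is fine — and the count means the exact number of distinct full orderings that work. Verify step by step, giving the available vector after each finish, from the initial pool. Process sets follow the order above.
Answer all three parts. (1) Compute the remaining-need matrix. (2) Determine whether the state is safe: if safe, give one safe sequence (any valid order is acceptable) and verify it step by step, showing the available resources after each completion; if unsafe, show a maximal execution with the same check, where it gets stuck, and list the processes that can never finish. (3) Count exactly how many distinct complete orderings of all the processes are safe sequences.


(1) Outstanding need per process (order R3, R0):
  P8: (5, 1)
  P7: (2, 2)
  P1: (0, 2)
  P0: (5, 2)
(2) SAFE, for example via the order P1, P7, P8, P0.
Key observation: the first exact fit in this order is P1 — it needs (0, 2) with (1, 2) free, meeting a requested resource to the last unit.
Check, step by step:
  pool = (1, 2)
  P1: need (0, 2) fits (1, 2); releases (1, 0), pool now (2, 2)
  P7: need (2, 2) fits (2, 2); releases (3, 0), pool now (5, 2)
  P8: need (5, 1) fits (5, 2); releases (0, 1), pool now (5, 3)
  P0: need (5, 2) fits (5, 3); releases (3, 2), pool now (8, 5)
(3) Exactly 2 of the possible complete orderings are safe sequences.


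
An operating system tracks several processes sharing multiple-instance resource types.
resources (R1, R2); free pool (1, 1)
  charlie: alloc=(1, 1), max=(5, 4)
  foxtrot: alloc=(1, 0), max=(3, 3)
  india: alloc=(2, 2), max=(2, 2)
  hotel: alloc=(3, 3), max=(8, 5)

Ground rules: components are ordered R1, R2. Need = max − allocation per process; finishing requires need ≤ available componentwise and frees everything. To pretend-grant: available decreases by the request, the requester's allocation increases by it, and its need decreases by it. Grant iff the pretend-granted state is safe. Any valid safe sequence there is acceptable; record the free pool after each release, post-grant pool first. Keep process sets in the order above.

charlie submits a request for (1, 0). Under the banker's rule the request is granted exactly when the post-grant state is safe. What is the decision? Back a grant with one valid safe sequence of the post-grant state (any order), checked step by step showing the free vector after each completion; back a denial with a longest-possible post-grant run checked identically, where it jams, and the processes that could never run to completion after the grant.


GRANT: granting preserves safety; a valid post-grant sequence is india, foxtrot, charlie, hotel.
Key observation: (0, 1) free after granting still covers india first, and each release covers the next.
Verifying the post-grant state step by step:
  pool = (0, 1)
  run india (needs (0, 0), free (0, 1)); after release of (2, 2) the pool is (2, 3)
  run foxtrot (needs (2, 3), free (2, 3)); after release of (1, 0) the pool is (3, 3)
  run charlie (needs (3, 3), free (3, 3)); after release of (2, 1) the pool is (5, 4)
  run hotel (needs (5, 2), free (5, 4)); after release of (3, 3) the pool is (8, 7)


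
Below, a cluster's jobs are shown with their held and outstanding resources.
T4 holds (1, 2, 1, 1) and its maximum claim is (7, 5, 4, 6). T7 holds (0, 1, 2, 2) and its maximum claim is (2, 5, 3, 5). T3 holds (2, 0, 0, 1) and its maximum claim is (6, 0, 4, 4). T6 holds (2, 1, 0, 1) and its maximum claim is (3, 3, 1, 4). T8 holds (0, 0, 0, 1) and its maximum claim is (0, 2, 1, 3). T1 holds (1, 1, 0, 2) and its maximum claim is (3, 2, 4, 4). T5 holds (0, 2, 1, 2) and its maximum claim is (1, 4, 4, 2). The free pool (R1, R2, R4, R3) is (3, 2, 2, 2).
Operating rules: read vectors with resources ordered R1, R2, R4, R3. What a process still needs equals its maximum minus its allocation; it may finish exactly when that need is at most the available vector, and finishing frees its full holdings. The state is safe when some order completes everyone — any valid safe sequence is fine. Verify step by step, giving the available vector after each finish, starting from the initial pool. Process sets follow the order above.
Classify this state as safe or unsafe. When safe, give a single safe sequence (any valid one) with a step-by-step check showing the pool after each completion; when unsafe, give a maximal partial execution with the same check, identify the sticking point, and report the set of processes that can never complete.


The state is UNSAFE.
Key observation: after T8, T6 the pool peaks at (5, 3, 2, 4), and each blocked process is short somewhere: T4 on R1, R4, R3; T7 on R2; T3 on R4; T1 on R4; T5 on R4.
Going as far as possible: T8, T6; after that, nothing fits. Check, step by step:
  pool = (3, 2, 2, 2)
  run T8 (needs (0, 2, 1, 2), free (3, 2, 2, 2)); after release of (0, 0, 0, 1) the pool is (3, 2, 2, 3)
  run T6 (needs (1, 2, 1, 3), free (3, 2, 2, 3)); after release of (2, 1, 0, 1) the pool is (5, 3, 2, 4)
  T4 cannot run: need (6, 3, 3, 5) vs free (5, 3, 2, 4) (insufficient R1, R4 and R3)
  T7 cannot run: need (2, 4, 1, 3) vs free (5, 3, 2, 4) (insufficient R2)
  T3 cannot run: need (4, 0, 4, 3) vs free (5, 3, 2, 4) (insufficient R4)
  T1 cannot run: need (2, 1, 4, 2) vs free (5, 3, 2, 4) (insufficient R4)
  T5 cannot run: need (1, 2, 3, 0) vs free (5, 3, 2, 4) (insufficient R4)
Permanently blocked: T4, T7, T3, T1 and T5.


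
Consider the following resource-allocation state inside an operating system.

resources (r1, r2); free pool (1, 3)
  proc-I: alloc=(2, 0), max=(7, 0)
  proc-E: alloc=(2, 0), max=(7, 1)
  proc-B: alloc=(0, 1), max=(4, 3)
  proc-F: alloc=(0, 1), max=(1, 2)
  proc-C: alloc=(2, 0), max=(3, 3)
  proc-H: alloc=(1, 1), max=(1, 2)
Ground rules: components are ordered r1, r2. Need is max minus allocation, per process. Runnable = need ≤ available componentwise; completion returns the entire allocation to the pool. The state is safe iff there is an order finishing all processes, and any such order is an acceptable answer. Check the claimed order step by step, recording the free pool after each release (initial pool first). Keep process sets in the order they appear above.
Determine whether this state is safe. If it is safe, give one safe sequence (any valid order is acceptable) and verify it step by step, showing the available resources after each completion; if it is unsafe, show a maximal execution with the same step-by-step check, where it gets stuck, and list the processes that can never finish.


The state is UNSAFE.
Key observation: the wall is r1: completing proc-F, proc-C, proc-H, proc-B brings the pool only to (4, 6), and all the rest need more.
The run proc-F, proc-C, proc-H, proc-B cannot be extended any further. Check, step by step:
  pool = (1, 3)
  proc-F: need (1, 1) fits (1, 3); releases (0, 1), pool now (1, 4)
  proc-C: need (1, 3) fits (1, 4); releases (2, 0), pool now (3, 4)
  proc-H: need (0, 1) fits (3, 4); releases (1, 1), pool now (4, 5)
  proc-B: need (4, 2) fits (4, 5); releases (0, 1), pool now (4, 6)
  proc-I cannot run: need (5, 0) vs free (4, 6) (insufficient r1)
  proc-E cannot run: need (5, 1) vs free (4, 6) (insufficient r1)
Processes that can never finish: proc-I and proc-E.


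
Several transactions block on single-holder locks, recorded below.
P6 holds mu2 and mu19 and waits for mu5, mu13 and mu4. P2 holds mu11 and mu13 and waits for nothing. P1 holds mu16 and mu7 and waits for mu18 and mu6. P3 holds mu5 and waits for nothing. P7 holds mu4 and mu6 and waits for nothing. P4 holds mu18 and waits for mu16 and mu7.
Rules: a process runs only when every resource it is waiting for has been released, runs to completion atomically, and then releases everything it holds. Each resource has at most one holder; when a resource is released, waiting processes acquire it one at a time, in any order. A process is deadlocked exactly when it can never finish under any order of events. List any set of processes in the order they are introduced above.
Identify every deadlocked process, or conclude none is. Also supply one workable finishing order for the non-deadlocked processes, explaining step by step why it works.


The deadlocked set is P1 and P4.
Key observation: the waits loop around P1 -> P4 -> P1 with no way out; no other process is dragged down with it.
One completion order for the rest: P2, P3, P7, P6.
Check, step by step:
  P2 waits on nothing -> runs at once and releases mu11 and mu13
  P3 waits on nothing -> runs at once and releases mu5
  P7 waits on nothing -> runs at once and releases mu4 and mu6
  P6: everything it awaited (mu5, mu13 and mu4) is free; runs, freeing mu2 and mu19


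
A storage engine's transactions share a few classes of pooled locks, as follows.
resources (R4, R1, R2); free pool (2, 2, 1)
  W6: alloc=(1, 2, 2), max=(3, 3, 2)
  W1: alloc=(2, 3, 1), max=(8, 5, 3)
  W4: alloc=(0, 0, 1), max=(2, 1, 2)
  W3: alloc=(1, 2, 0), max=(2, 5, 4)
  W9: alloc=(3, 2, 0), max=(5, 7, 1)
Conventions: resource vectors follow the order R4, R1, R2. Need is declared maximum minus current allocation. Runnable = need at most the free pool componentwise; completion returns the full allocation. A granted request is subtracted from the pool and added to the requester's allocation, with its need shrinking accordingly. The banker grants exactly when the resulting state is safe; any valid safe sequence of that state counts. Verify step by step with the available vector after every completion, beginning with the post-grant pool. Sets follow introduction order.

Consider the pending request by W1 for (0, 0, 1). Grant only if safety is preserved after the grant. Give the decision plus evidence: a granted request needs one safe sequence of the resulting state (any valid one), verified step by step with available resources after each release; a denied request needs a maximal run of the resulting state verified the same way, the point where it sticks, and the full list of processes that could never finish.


DENY — the pretend-granted state is unsafe.
Key observation: after W6, W4 the pool peaks at (3, 4, 3), and each blocked process is short somewhere: W1 on R4; W3 on R2; W9 on R1.
Pretend the grant happened; the run W6, W4 goes as far as possible. Verifying each step:
  pool = (2, 2, 0)
  W6 needs (2, 1, 0) <= (2, 2, 0) -> finishes; pool += (1, 2, 2) = (3, 4, 2)
  W4 needs (2, 1, 1) <= (3, 4, 2) -> finishes; pool += (0, 0, 1) = (3, 4, 3)
  blocked: W1 wants (6, 2, 1), pool (3, 4, 3) — not enough R4
  blocked: W3 wants (1, 3, 4), pool (3, 4, 3) — not enough R2
  blocked: W9 wants (2, 5, 1), pool (3, 4, 3) — not enough R1
Post-grant, the permanently blocked set is W1, W3 and W9.


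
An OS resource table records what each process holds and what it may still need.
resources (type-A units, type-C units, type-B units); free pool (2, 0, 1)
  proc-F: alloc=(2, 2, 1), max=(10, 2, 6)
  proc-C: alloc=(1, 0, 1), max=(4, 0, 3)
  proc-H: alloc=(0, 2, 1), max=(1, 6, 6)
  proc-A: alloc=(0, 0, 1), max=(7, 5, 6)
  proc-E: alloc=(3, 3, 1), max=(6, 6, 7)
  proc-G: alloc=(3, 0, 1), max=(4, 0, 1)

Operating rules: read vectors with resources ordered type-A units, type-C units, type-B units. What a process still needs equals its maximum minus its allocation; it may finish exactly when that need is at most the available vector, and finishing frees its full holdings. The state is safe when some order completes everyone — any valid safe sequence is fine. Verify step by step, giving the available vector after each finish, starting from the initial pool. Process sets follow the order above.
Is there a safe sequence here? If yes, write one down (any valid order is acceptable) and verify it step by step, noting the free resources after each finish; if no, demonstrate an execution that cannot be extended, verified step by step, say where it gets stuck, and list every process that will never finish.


UNSAFE.
Key observation: after proc-G, proc-C complete, (6, 0, 3) is the best the pool ever gets, yet each leftover process wants more type-B units.
Going as far as possible: proc-G, proc-C; after that, nothing fits. Walking it through:
  pool = (2, 0, 1)
  proc-G needs (1, 0, 0) <= (2, 0, 1) -> finishes; pool += (3, 0, 1) = (5, 0, 2)
  proc-C needs (3, 0, 2) <= (5, 0, 2) -> finishes; pool += (1, 0, 1) = (6, 0, 3)
  blocked: proc-F wants (8, 0, 5), pool (6, 0, 3) — not enough type-A units and type-B units
  blocked: proc-H wants (1, 4, 5), pool (6, 0, 3) — not enough type-C units and type-B units
  blocked: proc-A wants (7, 5, 5), pool (6, 0, 3) — not enough type-A units, type-C units and type-B units
  blocked: proc-E wants (3, 3, 6), pool (6, 0, 3) — not enough type-C units and type-B units
Processes that can never finish: proc-F, proc-H, proc-A and proc-E.


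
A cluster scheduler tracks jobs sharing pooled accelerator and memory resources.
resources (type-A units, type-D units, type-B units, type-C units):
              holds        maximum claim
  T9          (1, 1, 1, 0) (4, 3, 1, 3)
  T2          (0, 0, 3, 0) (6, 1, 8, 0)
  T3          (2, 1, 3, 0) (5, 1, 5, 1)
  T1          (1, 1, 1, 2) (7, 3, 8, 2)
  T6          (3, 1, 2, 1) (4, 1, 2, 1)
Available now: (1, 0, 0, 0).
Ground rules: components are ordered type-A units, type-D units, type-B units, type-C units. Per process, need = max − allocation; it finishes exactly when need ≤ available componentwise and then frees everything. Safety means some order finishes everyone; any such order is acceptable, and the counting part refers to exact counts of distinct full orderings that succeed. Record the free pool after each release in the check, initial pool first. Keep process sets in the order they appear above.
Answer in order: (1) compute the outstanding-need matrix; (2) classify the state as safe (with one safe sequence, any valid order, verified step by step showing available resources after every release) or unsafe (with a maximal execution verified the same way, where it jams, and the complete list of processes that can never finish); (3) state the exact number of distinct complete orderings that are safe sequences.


(1) Outstanding need per process (order type-A units, type-D units, type-B units, type-C units):
  T9: (3, 2, 0, 3)
  T2: (6, 1, 5, 0)
  T3: (3, 0, 2, 1)
  T1: (6, 2, 7, 0)
  T6: (1, 0, 0, 0)
(2) SAFE, for example via the order T6, T3, T2, T1, T9.
Key observation: T6 is the earliest step where a requested resource binds exactly: need (1, 0, 0, 0), pool (1, 0, 0, 0) at its turn.
Step-by-step check:
  pool = (1, 0, 0, 0)
  T6: need (1, 0, 0, 0) fits (1, 0, 0, 0); releases (3, 1, 2, 1), pool now (4, 1, 2, 1)
  T3: need (3, 0, 2, 1) fits (4, 1, 2, 1); releases (2, 1, 3, 0), pool now (6, 2, 5, 1)
  T2: need (6, 1, 5, 0) fits (6, 2, 5, 1); releases (0, 0, 3, 0), pool now (6, 2, 8, 1)
  T1: need (6, 2, 7, 0) fits (6, 2, 8, 1); releases (1, 1, 1, 2), pool now (7, 3, 9, 3)
  T9: need (3, 2, 0, 3) fits (7, 3, 9, 3); releases (1, 1, 1, 0), pool now (8, 4, 10, 3)
(3) Exactly 1 of the possible complete orderings is a safe sequence.


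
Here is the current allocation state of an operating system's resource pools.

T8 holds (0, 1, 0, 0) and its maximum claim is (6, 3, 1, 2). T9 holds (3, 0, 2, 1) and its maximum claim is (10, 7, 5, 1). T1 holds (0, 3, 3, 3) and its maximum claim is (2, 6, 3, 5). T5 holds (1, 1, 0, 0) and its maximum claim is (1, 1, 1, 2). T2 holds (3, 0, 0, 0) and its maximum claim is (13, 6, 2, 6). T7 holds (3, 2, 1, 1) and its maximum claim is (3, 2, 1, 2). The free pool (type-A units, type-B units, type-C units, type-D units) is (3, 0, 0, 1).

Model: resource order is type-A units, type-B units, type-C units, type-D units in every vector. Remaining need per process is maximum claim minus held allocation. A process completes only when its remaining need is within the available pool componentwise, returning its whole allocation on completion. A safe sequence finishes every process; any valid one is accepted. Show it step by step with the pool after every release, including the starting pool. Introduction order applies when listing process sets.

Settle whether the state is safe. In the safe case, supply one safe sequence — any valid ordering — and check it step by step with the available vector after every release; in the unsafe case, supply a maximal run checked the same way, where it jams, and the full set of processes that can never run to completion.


The state is SAFE; one workable sequence: T7, T5, T8, T1, T9, T2.
Key observation: reading the order forward, T7 is the first process whose need (0, 0, 0, 1) meets the free pool (3, 0, 0, 1) exactly on a resource it requests.
Check, step by step:
  pool = (3, 0, 0, 1)
  T7: need (0, 0, 0, 1) fits (3, 0, 0, 1); releases (3, 2, 1, 1), pool now (6, 2, 1, 2)
  T5: need (0, 0, 1, 2) fits (6, 2, 1, 2); releases (1, 1, 0, 0), pool now (7, 3, 1, 2)
  T8: need (6, 2, 1, 2) fits (7, 3, 1, 2); releases (0, 1, 0, 0), pool now (7, 4, 1, 2)
  T1: need (2, 3, 0, 2) fits (7, 4, 1, 2); releases (0, 3, 3, 3), pool now (7, 7, 4, 5)
  T9: need (7, 7, 3, 0) fits (7, 7, 4, 5); releases (3, 0, 2, 1), pool now (10, 7, 6, 6)
  T2: need (10, 6, 2, 6) fits (10, 7, 6, 6); releases (3, 0, 0, 0), pool now (13, 7, 6, 6)


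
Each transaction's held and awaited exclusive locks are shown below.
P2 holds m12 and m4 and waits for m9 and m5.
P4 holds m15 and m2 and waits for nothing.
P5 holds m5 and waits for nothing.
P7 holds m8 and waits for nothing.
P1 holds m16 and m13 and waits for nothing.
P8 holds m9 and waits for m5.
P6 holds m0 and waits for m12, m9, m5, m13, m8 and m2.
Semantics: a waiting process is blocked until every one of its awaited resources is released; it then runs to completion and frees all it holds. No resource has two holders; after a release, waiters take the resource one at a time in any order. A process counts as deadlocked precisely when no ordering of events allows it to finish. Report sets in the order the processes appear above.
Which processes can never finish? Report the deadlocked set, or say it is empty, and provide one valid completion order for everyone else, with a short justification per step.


The deadlocked set is empty.
Key observation: the wait relation is loop-free; peeling off processes with no waits unwinds the whole state.
One completion order for the rest: P1, P7, P5, P8, P2, P4, P6.
Step-by-step check:
  P1 waits on nothing -> runs at once and releases m16 and m13
  P7 waits on nothing -> runs at once and releases m8
  P5 waits on nothing -> runs at once and releases m5
  run P8 (all its waits — m5 — are resolved); releases m9
  run P2 (all its waits — m9 and m5 — are resolved); releases m12 and m4
  P4 waits on nothing -> runs at once and releases m15 and m2
  run P6 (all its waits — m12, m9, m5, m13, m8 and m2 — are resolved); releases m0


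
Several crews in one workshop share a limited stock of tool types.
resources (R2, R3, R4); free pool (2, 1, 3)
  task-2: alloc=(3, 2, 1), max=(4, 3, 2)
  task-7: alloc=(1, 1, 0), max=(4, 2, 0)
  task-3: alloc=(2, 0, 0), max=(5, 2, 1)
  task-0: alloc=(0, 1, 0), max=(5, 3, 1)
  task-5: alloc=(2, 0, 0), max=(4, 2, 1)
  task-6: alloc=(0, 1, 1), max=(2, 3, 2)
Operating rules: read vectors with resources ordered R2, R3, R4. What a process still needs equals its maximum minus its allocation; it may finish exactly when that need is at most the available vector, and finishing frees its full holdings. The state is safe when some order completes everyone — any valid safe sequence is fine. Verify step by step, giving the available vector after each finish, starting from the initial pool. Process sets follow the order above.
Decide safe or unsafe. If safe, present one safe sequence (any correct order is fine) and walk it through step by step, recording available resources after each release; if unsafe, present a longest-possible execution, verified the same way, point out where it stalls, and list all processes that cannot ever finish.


SAFE. One safe sequence: task-2, task-5, task-0, task-7, task-3, task-6.
Key observation: at task-2 the run first touches a limit — (1, 1, 1) against (2, 1, 3), exact on a resource it actually requests.
Verifying each step:
  pool = (2, 1, 3)
  task-2: need (1, 1, 1) fits (2, 1, 3); releases (3, 2, 1), pool now (5, 3, 4)
  task-5: need (2, 2, 1) fits (5, 3, 4); releases (2, 0, 0), pool now (7, 3, 4)
  task-0: need (5, 2, 1) fits (7, 3, 4); releases (0, 1, 0), pool now (7, 4, 4)
  task-7: need (3, 1, 0) fits (7, 4, 4); releases (1, 1, 0), pool now (8, 5, 4)
  task-3: need (3, 2, 1) fits (8, 5, 4); releases (2, 0, 0), pool now (10, 5, 4)
  task-6: need (2, 2, 1) fits (10, 5, 4); releases (0, 1, 1), pool now (10, 6, 5)


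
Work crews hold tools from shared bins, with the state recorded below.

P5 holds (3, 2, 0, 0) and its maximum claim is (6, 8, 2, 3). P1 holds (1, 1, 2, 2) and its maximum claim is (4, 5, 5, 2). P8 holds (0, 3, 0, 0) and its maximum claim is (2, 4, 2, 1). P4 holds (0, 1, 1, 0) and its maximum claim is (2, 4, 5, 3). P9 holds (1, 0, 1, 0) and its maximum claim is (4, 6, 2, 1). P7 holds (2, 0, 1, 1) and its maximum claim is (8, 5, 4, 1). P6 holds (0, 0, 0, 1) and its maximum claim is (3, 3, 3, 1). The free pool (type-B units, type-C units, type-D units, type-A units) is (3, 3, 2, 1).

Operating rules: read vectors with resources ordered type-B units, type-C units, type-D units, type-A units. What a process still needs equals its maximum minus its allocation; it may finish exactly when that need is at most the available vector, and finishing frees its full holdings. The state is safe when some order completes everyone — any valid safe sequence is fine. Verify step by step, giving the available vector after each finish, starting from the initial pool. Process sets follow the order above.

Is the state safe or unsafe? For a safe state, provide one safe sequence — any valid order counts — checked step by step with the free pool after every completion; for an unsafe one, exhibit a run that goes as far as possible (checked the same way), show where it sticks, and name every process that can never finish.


SAFE — a valid safe sequence is P8, P9, P6, P1, P5, P4, P7.
Key observation: P8 is the earliest step where a requested resource binds exactly: need (2, 1, 2, 1), pool (3, 3, 2, 1) at its turn.
Check, step by step:
  pool = (3, 3, 2, 1)
  P8 needs (2, 1, 2, 1) <= (3, 3, 2, 1) -> finishes; pool += (0, 3, 0, 0) = (3, 6, 2, 1)
  P9 needs (3, 6, 1, 1) <= (3, 6, 2, 1) -> finishes; pool += (1, 0, 1, 0) = (4, 6, 3, 1)
  P6 needs (3, 3, 3, 0) <= (4, 6, 3, 1) -> finishes; pool += (0, 0, 0, 1) = (4, 6, 3, 2)
  P1 needs (3, 4, 3, 0) <= (4, 6, 3, 2) -> finishes; pool += (1, 1, 2, 2) = (5, 7, 5, 4)
  P5 needs (3, 6, 2, 3) <= (5, 7, 5, 4) -> finishes; pool += (3, 2, 0, 0) = (8, 9, 5, 4)
  P4 needs (2, 3, 4, 3) <= (8, 9, 5, 4) -> finishes; pool += (0, 1, 1, 0) = (8, 10, 6, 4)
  P7 needs (6, 5, 3, 0) <= (8, 10, 6, 4) -> finishes; pool += (2, 0, 1, 1) = (10, 10, 7, 5)


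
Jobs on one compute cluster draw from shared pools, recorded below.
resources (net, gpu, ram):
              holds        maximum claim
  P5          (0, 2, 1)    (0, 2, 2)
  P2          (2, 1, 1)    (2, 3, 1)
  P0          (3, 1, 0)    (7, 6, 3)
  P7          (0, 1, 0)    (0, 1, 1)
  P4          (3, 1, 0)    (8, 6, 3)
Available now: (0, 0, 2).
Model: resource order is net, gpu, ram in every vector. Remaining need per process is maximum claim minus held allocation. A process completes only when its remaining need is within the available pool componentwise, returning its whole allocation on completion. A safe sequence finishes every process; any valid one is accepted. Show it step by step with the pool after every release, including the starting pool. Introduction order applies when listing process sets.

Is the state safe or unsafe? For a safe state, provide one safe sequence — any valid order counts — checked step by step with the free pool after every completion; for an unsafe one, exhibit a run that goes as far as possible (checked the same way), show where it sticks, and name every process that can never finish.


UNSAFE.
Key observation: even finishing P5, P7, P2 leaves just (2, 4, 4) free — too little net for any of the remaining processes.
A maximal execution: P5, P7, P2 — then nothing else fits. Verifying each step:
  pool = (0, 0, 2)
  P5: need (0, 0, 1) fits (0, 0, 2); releases (0, 2, 1), pool now (0, 2, 3)
  P7: need (0, 0, 1) fits (0, 2, 3); releases (0, 1, 0), pool now (0, 3, 3)
  P2: need (0, 2, 0) fits (0, 3, 3); releases (2, 1, 1), pool now (2, 4, 4)
  blocked: P0 wants (4, 5, 3), pool (2, 4, 4) — not enough net and gpu
  blocked: P4 wants (5, 5, 3), pool (2, 4, 4) — not enough net and gpu
Never able to finish: P0 and P4.


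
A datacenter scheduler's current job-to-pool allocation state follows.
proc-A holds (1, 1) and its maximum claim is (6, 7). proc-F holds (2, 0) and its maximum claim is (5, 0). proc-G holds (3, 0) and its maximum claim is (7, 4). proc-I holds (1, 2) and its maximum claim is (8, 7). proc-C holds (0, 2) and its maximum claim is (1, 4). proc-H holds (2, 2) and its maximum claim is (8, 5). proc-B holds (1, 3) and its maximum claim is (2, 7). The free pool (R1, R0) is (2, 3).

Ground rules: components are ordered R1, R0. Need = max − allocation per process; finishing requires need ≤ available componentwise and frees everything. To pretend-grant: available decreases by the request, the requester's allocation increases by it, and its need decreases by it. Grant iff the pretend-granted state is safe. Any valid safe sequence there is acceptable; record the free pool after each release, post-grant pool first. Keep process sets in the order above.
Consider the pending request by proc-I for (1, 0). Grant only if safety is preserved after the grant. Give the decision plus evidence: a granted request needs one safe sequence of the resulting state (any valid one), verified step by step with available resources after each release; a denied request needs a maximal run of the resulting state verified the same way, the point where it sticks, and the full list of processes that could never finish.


DENY — the pretend-granted state is unsafe.
Key observation: the pool after proc-C, proc-B is (2, 8); every surviving request exceeds it in R1, so progress ends there.
Pretend the grant happened; the run proc-C, proc-B goes as far as possible. Verifying each step:
  pool = (1, 3)
  run proc-C (needs (1, 2), free (1, 3)); after release of (0, 2) the pool is (1, 5)
  run proc-B (needs (1, 4), free (1, 5)); after release of (1, 3) the pool is (2, 8)
  proc-A cannot run: need (5, 6) vs free (2, 8) (insufficient R1)
  proc-F cannot run: need (3, 0) vs free (2, 8) (insufficient R1)
  proc-G cannot run: need (4, 4) vs free (2, 8) (insufficient R1)
  proc-I cannot run: need (6, 5) vs free (2, 8) (insufficient R1)
  proc-H cannot run: need (6, 3) vs free (2, 8) (insufficient R1)
Had the request been granted, proc-A, proc-F, proc-G, proc-I and proc-H could never finish.


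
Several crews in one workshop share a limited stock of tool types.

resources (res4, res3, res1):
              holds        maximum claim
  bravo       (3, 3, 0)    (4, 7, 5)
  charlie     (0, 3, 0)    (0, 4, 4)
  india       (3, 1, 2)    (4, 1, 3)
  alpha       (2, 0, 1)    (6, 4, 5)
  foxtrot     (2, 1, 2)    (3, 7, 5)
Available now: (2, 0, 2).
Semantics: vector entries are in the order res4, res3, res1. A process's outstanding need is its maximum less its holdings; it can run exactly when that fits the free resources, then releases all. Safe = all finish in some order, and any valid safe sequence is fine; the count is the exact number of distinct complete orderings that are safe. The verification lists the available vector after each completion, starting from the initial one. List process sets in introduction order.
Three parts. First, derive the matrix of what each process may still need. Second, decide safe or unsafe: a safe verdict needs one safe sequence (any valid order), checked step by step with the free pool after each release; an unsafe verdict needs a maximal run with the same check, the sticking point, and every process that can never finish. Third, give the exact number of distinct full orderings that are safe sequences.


(1) Remaining need (order res4, res3, res1):
  bravo: (1, 4, 5)
  charlie: (0, 1, 4)
  india: (1, 0, 1)
  alpha: (4, 4, 4)
  foxtrot: (1, 6, 3)
(2) SAFE, for example via the order india, charlie, alpha, bravo, foxtrot.
Key observation: reading the order forward, charlie is the first process whose need (0, 1, 4) meets the free pool (5, 1, 4) exactly on a resource it requests.
Step-by-step check:
  pool = (2, 0, 2)
  run india (needs (1, 0, 1), free (2, 0, 2)); after release of (3, 1, 2) the pool is (5, 1, 4)
  run charlie (needs (0, 1, 4), free (5, 1, 4)); after release of (0, 3, 0) the pool is (5, 4, 4)
  run alpha (needs (4, 4, 4), free (5, 4, 4)); after release of (2, 0, 1) the pool is (7, 4, 5)
  run bravo (needs (1, 4, 5), free (7, 4, 5)); after release of (3, 3, 0) the pool is (10, 7, 5)
  run foxtrot (needs (1, 6, 3), free (10, 7, 5)); after release of (2, 1, 2) the pool is (12, 8, 7)
(3) Exactly 1 of the possible complete orderings is a safe sequence.


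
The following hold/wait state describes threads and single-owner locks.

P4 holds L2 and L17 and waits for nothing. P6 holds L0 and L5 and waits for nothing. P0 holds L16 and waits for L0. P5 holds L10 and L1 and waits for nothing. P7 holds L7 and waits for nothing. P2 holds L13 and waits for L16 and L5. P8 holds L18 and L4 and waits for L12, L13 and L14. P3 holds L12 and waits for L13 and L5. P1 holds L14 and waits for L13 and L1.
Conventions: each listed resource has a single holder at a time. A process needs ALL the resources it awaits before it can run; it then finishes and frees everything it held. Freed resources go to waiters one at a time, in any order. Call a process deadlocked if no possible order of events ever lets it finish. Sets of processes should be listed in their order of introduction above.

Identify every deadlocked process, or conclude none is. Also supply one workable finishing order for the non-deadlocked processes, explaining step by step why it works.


No process is deadlocked.
Key observation: there is no circular wait here — follow any chain and it reaches a process that is free to run now.
The rest can finish in the order P6, P5, P0, P2, P4, P1, P3, P8, P7.
Check, step by step:
  P6 waits on nothing -> runs at once and releases L0 and L5
  P5 waits on nothing -> runs at once and releases L10 and L1
  run P0 (all its waits — L0 — are resolved); releases L16
  run P2 (all its waits — L16 and L5 — are resolved); releases L13
  P4 waits on nothing -> runs at once and releases L2 and L17
  run P1 (all its waits — L13 and L1 — are resolved); releases L14
  run P3 (all its waits — L13 and L5 — are resolved); releases L12
  run P8 (all its waits — L12, L13 and L14 — are resolved); releases L18 and L4
  P7 waits on nothing -> runs at once and releases L7


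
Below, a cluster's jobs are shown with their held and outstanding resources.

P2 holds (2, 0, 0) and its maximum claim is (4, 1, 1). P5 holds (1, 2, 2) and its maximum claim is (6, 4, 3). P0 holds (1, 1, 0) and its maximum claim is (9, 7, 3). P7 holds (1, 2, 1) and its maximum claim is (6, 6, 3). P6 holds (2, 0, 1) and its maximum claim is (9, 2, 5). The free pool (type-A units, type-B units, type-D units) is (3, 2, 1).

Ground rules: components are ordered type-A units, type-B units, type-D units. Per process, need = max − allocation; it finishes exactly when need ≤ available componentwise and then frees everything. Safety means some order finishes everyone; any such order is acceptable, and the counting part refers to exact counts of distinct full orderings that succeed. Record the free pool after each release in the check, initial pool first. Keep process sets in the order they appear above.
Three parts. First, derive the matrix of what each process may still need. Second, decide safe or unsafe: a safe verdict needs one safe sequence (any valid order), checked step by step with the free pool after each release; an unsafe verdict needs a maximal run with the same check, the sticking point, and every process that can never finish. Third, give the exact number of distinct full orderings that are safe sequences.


(1) Need matrix, components ordered type-A units, type-B units, type-D units:
  P2: (2, 1, 1)
  P5: (5, 2, 1)
  P0: (8, 6, 3)
  P7: (5, 4, 2)
  P6: (7, 2, 4)
(2) SAFE — a valid safe sequence is P2, P5, P7, P6, P0.
Key observation: reading the order forward, P2 is the first process whose need (2, 1, 1) meets the free pool (3, 2, 1) exactly on a resource it requests.
Step-by-step check:
  pool = (3, 2, 1)
  run P2 (needs (2, 1, 1), free (3, 2, 1)); after release of (2, 0, 0) the pool is (5, 2, 1)
  run P5 (needs (5, 2, 1), free (5, 2, 1)); after release of (1, 2, 2) the pool is (6, 4, 3)
  run P7 (needs (5, 4, 2), free (6, 4, 3)); after release of (1, 2, 1) the pool is (7, 6, 4)
  run P6 (needs (7, 2, 4), free (7, 6, 4)); after release of (2, 0, 1) the pool is (9, 6, 5)
  run P0 (needs (8, 6, 3), free (9, 6, 5)); after release of (1, 1, 0) the pool is (10, 7, 5)
(3) The exact count: 1 of the possible complete orderings is a safe sequence.


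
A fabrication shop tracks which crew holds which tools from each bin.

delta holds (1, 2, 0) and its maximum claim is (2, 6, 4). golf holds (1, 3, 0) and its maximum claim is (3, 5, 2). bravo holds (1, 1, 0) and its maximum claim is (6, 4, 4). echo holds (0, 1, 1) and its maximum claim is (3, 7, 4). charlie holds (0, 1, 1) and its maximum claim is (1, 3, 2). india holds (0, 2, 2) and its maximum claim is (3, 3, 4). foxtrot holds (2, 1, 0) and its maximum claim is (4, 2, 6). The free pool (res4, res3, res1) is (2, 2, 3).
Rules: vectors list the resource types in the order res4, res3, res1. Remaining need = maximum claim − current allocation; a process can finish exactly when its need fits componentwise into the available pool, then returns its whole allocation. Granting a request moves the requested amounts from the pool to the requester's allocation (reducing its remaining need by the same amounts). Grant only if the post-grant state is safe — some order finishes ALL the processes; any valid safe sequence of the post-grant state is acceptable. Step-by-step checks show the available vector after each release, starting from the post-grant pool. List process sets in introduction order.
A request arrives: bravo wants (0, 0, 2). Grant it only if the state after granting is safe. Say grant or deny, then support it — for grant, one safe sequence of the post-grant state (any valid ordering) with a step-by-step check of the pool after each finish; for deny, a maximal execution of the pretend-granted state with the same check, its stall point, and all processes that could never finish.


DENY: after the grant no complete ordering would exist.
Key observation: after charlie, golf, india, delta, echo the pool peaks at (4, 11, 5), and each blocked process is short somewhere: bravo on res4; foxtrot on res1.
Pretend the grant happened; the run charlie, golf, india, delta, echo goes as far as possible. Check, step by step:
  pool = (2, 2, 1)
  charlie: need (1, 2, 1) fits (2, 2, 1); releases (0, 1, 1), pool now (2, 3, 2)
  golf: need (2, 2, 2) fits (2, 3, 2); releases (1, 3, 0), pool now (3, 6, 2)
  india: need (3, 1, 2) fits (3, 6, 2); releases (0, 2, 2), pool now (3, 8, 4)
  delta: need (1, 4, 4) fits (3, 8, 4); releases (1, 2, 0), pool now (4, 10, 4)
  echo: need (3, 6, 3) fits (4, 10, 4); releases (0, 1, 1), pool now (4, 11, 5)
  bravo cannot run: need (5, 3, 2) vs free (4, 11, 5) (insufficient res4)
  foxtrot cannot run: need (2, 1, 6) vs free (4, 11, 5) (insufficient res1)
Processes that could never finish after the grant: bravo and foxtrot.
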